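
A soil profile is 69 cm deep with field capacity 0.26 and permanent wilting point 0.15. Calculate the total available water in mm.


AWC = (FC - PWP) * d * 10
AWC = (0.26 - 0.15) * 69 * 10
AWC = 0.1100 * 69 * 10

75.9000 mm


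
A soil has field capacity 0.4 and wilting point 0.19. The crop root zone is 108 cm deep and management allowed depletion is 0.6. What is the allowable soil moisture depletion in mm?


SMD = (FC - PWP) * d * MAD * 10
SMD = (0.4 - 0.19) * 108 * 0.6 * 10
SMD = 0.2100 * 108 * 0.6 * 10

136.0800 mm


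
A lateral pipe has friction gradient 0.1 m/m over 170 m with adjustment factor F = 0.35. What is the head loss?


hf = J * L * F = 0.1 * 170 * 0.35 = 5.9500 m

5.9500 m


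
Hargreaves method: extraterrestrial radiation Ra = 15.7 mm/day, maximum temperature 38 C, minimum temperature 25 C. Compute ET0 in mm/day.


Tmean = (Tmax + Tmin)/2 = (38 + 25)/2 = 31.5
ET0 = 0.0023 * 15.7 * (31.5 + 17.8) * sqrt(38 - 25)
ET0 = 0.0023 * 15.7 * 49.3 * 3.605551

6.4187 mm/day


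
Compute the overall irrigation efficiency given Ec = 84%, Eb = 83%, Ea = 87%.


Ec = 0.84, Eb = 0.83, Ea = 0.87
E = 0.84 * 0.83 * 0.87 * 100 = 60.6564%

60.6564 %


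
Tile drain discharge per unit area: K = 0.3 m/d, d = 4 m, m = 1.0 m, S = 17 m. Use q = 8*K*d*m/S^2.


q = 8*K*d*m/S^2
q = 8*0.3*4*1.0/17^2
q = 9.6000 / 289

0.0332 m/d


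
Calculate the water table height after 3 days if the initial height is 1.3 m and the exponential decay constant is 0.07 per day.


m = m0 * exp(-k*t)
m = 1.3 * exp(-0.07 * 3)
m = 1.3 * exp(-0.2100)

1.0538 m


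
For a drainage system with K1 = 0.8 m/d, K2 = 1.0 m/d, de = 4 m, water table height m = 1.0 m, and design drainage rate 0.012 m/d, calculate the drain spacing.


S^2 = 8*K2*de*m/q + 4*K1*m^2/q
S^2 = 8*1.0*4*1.0/0.012 + 4*0.8*1.0^2/0.012
S = sqrt(2933.3333)

54.1603 m


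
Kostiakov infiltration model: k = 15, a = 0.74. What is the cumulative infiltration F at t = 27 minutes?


F = k * t^a = 15 * 27^0.74
F = 15 * 11.460648

171.9097 mm


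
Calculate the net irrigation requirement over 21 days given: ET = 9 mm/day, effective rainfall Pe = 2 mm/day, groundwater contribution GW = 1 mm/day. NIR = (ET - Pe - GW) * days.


Daily deficit = ET - Pe - GW = 9 - 2 - 1 = 6 mm/day
NIR = 6 * 21 = 126 mm

126.0000 mm


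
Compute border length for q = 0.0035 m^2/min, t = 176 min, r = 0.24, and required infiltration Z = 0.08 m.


L = q*t/((1+r)*Z)
L = 0.0035*176/((1+0.24)*0.08)
L = 0.616/0.0992

6.2097 m


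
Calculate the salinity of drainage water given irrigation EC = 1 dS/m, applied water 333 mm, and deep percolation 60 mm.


EC_dw = EC_iw * D_iw / D_dw
EC_dw = 1 * 333 / 60
EC_dw = 333 / 60

5.5500 dS/m


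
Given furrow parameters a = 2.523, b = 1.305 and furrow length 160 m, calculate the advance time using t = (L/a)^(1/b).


t = (L/a)^(1/b)
t = (160/2.523)^(1/1.305)
t = 63.416568^(1/1.305)

24.0435 min


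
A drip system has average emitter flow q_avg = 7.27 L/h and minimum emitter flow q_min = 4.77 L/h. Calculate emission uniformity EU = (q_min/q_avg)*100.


EU = (q_min/q_avg)*100 = (4.77/7.27)*100 = 65.6121%

65.6121 %


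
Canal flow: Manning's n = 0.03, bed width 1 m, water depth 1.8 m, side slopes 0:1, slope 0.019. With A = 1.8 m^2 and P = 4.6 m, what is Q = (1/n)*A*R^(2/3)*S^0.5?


R = A/P = 1.8/4.6 = 0.391304
Q = (1/0.03) * 1.8 * 0.391304^(2/3) * 0.019^0.5

4.4246 m^3/s


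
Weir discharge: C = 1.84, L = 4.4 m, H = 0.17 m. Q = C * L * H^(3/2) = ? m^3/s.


Q = C * L * H^(3/2) = 1.84 * 4.4 * 0.17^1.5 = 1.84 * 4.4 * 0.070093

0.5675 m^3/s


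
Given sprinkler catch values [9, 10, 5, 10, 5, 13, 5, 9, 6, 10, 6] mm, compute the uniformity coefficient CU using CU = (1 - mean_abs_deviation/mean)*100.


mean = 8.000000 mm
MAD = 2.363636 mm
CU = (1 - 2.363636/8.000000)*100

70.4546 %


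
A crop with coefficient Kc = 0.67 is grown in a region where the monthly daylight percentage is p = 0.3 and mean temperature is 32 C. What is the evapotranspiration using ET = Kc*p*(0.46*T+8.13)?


ET = Kc * p * (0.46*T + 8.13)
ET = 0.67 * 0.3 * (0.46*32 + 8.13)
ET = 0.67 * 0.3 * 22.8500

4.5929 mm/day


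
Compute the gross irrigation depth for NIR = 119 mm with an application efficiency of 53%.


Ea = 53% = 0.53
GID = NIR / Ea = 119 / 0.53 = 224.5283 mm

224.5283 mm


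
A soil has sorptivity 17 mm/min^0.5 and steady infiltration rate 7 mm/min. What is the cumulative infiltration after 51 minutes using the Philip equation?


F = S*sqrt(t) + A*t
F = 17*sqrt(51) + 7*51
F = 17*7.141428 + 357

478.4043 mm


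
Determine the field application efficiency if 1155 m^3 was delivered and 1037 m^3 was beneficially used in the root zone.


Ea = V_root / V_field * 100 = 1037 / 1155 * 100 = 89.7835%

89.7835 %


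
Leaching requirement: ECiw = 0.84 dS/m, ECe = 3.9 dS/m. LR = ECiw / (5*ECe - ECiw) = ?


LR = ECiw / (5*ECe - ECiw)
LR = 0.84 / (5*3.9 - 0.84)
LR = 0.84 / 18.6600

0.0450


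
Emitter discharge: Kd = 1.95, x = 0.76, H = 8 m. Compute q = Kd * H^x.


q = Kd * H^x = 1.95 * 8^0.76 = 1.95 * 4.856780

9.4707 L/h


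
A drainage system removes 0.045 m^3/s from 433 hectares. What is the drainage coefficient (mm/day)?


DC = Q * 86400 / (A * 10000) * 1000
DC = 0.045 * 86400 / (433 * 10000) * 1000
DC = 3888000.0000 / 4330000

0.8979 mm/day


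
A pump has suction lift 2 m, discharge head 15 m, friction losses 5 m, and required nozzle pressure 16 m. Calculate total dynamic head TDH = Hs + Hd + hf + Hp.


TDH = Hs + Hd + hf + Hp = 2 + 15 + 5 + 16 = 38

38 m


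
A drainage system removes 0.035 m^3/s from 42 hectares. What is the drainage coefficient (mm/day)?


DC = Q * 86400 / (A * 10000) * 1000
DC = 0.035 * 86400 / (42 * 10000) * 1000
DC = 3024000.0000 / 420000

7.2000 mm/day


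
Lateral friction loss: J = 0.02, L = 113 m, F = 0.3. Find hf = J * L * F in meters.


hf = J * L * F = 0.02 * 113 * 0.3 = 0.6780 m

0.6780 m


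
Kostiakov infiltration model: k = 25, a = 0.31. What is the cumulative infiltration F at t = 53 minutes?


F = k * t^a = 25 * 53^0.31
F = 25 * 3.423935

85.5984 mm


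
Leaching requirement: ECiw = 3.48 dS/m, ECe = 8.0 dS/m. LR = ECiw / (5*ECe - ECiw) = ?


LR = ECiw / (5*ECe - ECiw)
LR = 3.48 / (5*8.0 - 3.48)
LR = 3.48 / 36.5200

0.0953


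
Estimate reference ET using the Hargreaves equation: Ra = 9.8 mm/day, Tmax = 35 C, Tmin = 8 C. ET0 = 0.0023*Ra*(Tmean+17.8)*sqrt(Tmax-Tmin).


Tmean = (Tmax + Tmin)/2 = (35 + 8)/2 = 21.5
ET0 = 0.0023 * 9.8 * (21.5 + 17.8) * sqrt(35 - 8)
ET0 = 0.0023 * 9.8 * 39.3 * 5.196152

4.6029 mm/day


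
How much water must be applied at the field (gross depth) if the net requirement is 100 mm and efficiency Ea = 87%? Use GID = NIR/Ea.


Ea = 87% = 0.87
GID = NIR / Ea = 100 / 0.87 = 114.9425 mm

114.9425 mm


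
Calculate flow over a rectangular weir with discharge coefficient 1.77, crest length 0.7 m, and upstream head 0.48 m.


Q = C * L * H^(3/2) = 1.77 * 0.7 * 0.48^1.5 = 1.77 * 0.7 * 0.332554

0.4120 m^3/s


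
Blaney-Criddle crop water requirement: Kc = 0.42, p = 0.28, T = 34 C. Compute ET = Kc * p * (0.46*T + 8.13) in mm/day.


ET = Kc * p * (0.46*T + 8.13)
ET = 0.42 * 0.28 * (0.46*34 + 8.13)
ET = 0.42 * 0.28 * 23.7700

2.7954 mm/day


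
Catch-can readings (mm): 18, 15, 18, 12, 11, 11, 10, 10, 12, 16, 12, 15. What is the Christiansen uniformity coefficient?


mean = 13.333333 mm
MAD = 2.555556 mm
CU = (1 - 2.555556/13.333333)*100

80.8333 %


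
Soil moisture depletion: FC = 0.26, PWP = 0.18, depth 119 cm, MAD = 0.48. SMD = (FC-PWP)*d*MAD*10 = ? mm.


SMD = (FC - PWP) * d * MAD * 10
SMD = (0.26 - 0.18) * 119 * 0.48 * 10
SMD = 0.0800 * 119 * 0.48 * 10

45.6960 mm


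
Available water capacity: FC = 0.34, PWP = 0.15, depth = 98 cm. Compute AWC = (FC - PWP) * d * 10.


AWC = (FC - PWP) * d * 10
AWC = (0.34 - 0.15) * 98 * 10
AWC = 0.1900 * 98 * 10

186.2000 mm


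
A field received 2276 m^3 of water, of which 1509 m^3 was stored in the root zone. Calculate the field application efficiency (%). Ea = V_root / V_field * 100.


Ea = V_root / V_field * 100 = 1509 / 2276 * 100 = 66.3005%

66.3005 %


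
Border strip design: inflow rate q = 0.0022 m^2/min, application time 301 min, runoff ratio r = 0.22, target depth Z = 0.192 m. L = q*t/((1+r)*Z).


L = q*t/((1+r)*Z)
L = 0.0022*301/((1+0.22)*0.192)
L = 0.6622/0.23424

2.8270 m


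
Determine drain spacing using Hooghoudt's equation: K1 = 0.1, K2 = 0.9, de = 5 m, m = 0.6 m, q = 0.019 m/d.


S^2 = 8*K2*de*m/q + 4*K1*m^2/q
S^2 = 8*0.9*5*0.6/0.019 + 4*0.1*0.6^2/0.019
S = sqrt(1144.4211)

33.8293 m


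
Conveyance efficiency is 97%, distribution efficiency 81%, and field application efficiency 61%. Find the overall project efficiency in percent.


Ec = 0.97, Eb = 0.81, Ea = 0.61
E = 0.97 * 0.81 * 0.61 * 100 = 47.9277%

47.9277 %


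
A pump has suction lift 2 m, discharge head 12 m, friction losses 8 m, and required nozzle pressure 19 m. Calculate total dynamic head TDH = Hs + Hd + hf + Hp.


TDH = Hs + Hd + hf + Hp = 2 + 12 + 8 + 19 = 41

41 m


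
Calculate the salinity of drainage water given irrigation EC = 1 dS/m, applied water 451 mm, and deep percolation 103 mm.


EC_dw = EC_iw * D_iw / D_dw
EC_dw = 1 * 451 / 103
EC_dw = 451 / 103

4.3786 dS/m


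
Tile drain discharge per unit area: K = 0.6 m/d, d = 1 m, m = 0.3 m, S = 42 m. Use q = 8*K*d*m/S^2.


q = 8*K*d*m/S^2
q = 8*0.6*1*0.3/42^2
q = 1.4400 / 1764

8.1633e-04 m/d


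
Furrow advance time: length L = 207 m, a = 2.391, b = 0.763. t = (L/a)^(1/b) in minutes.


t = (L/a)^(1/b)
t = (207/2.391)^(1/0.763)
t = 86.574655^(1/0.763)

346.0791 min


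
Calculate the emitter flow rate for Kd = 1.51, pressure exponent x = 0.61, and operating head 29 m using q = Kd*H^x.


q = Kd * H^x = 1.51 * 29^0.61 = 1.51 * 7.799428

11.7771 L/h


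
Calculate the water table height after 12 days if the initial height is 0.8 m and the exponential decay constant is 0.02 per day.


m = m0 * exp(-k*t)
m = 0.8 * exp(-0.02 * 12)
m = 0.8 * exp(-0.2400)

0.6293 m


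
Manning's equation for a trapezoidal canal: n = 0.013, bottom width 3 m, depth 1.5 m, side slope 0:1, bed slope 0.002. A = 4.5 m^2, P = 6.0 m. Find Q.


R = A/P = 4.5/6.0 = 0.750000
Q = (1/0.013) * 4.5 * 0.750000^(2/3) * 0.002^0.5

12.7788 m^3/s


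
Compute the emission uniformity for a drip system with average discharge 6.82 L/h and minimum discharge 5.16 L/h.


EU = (q_min/q_avg)*100 = (5.16/6.82)*100 = 75.6598%

75.6598 %


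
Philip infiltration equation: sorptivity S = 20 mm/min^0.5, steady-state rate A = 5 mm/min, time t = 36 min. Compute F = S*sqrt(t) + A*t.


F = S*sqrt(t) + A*t
F = 20*sqrt(36) + 5*36
F = 20*6.000000 + 180

300.0000 mm


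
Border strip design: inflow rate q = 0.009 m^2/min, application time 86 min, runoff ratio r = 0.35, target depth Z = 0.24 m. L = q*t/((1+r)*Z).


L = q*t/((1+r)*Z)
L = 0.009*86/((1+0.35)*0.24)
L = 0.774/0.324

2.3889 m


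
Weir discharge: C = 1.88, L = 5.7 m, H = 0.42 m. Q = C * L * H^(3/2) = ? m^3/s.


Q = C * L * H^(3/2) = 1.88 * 5.7 * 0.42^1.5 = 1.88 * 5.7 * 0.272191

2.9168 m^3/s


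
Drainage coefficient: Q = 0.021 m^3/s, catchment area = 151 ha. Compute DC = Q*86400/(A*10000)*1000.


DC = Q * 86400 / (A * 10000) * 1000
DC = 0.021 * 86400 / (151 * 10000) * 1000
DC = 1814400.0000 / 1510000

1.2016 mm/day


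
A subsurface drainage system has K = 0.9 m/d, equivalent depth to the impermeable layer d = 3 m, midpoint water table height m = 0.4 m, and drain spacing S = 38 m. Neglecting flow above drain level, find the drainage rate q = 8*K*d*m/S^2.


q = 8*K*d*m/S^2
q = 8*0.9*3*0.4/38^2
q = 8.6400 / 1444

0.0060 m/d


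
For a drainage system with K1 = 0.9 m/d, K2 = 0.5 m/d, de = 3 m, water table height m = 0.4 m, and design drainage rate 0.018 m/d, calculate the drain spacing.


S^2 = 8*K2*de*m/q + 4*K1*m^2/q
S^2 = 8*0.5*3*0.4/0.018 + 4*0.9*0.4^2/0.018
S = sqrt(298.6667)

17.2820 m


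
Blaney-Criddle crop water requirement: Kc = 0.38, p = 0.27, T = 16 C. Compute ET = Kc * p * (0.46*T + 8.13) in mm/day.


ET = Kc * p * (0.46*T + 8.13)
ET = 0.38 * 0.27 * (0.46*16 + 8.13)
ET = 0.38 * 0.27 * 15.4900

1.5893 mm/day


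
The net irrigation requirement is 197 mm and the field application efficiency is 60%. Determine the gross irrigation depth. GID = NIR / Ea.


Ea = 60% = 0.6
GID = NIR / Ea = 197 / 0.6 = 328.3333 mm

328.3333 mm


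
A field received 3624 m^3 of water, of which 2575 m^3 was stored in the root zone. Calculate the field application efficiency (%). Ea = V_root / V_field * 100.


Ea = V_root / V_field * 100 = 2575 / 3624 * 100 = 71.0541%

71.0541 %


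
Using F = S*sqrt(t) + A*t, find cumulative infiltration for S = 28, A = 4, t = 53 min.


F = S*sqrt(t) + A*t
F = 28*sqrt(53) + 4*53
F = 28*7.280110 + 212

415.8431 mm


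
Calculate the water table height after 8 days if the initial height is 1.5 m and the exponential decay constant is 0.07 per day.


m = m0 * exp(-k*t)
m = 1.5 * exp(-0.07 * 8)
m = 1.5 * exp(-0.5600)

0.8568 m


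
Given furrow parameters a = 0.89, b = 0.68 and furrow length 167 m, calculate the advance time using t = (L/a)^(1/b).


t = (L/a)^(1/b)
t = (167/0.89)^(1/0.68)
t = 187.640449^(1/0.68)

2203.5715 min


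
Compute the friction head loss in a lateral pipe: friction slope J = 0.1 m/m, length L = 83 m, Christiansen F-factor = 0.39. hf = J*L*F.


hf = J * L * F = 0.1 * 83 * 0.39 = 3.2370 m

3.2370 m


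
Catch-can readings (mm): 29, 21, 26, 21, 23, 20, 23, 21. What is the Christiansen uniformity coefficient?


mean = 23.000000 mm
MAD = 2.250000 mm
CU = (1 - 2.250000/23.000000)*100

90.2174 %


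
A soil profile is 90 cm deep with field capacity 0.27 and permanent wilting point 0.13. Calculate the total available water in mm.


AWC = (FC - PWP) * d * 10
AWC = (0.27 - 0.13) * 90 * 10
AWC = 0.1400 * 90 * 10

126.0000 mm


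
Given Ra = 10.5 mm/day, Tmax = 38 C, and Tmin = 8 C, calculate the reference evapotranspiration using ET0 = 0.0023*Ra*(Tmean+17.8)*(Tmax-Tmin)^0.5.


Tmean = (Tmax + Tmin)/2 = (38 + 8)/2 = 23.0
ET0 = 0.0023 * 10.5 * (23.0 + 17.8) * sqrt(38 - 8)
ET0 = 0.0023 * 10.5 * 40.8 * 5.477226

5.3968 mm/day


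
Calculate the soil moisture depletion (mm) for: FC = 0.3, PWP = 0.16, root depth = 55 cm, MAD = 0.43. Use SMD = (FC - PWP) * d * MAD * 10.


SMD = (FC - PWP) * d * MAD * 10
SMD = (0.3 - 0.16) * 55 * 0.43 * 10
SMD = 0.1400 * 55 * 0.43 * 10

33.1100 mm


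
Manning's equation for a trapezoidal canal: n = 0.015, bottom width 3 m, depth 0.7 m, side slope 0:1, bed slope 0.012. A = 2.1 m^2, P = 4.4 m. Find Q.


R = A/P = 2.1/4.4 = 0.477273
Q = (1/0.015) * 2.1 * 0.477273^(2/3) * 0.012^0.5

9.3662 m^3/s


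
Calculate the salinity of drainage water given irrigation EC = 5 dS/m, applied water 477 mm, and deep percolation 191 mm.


EC_dw = EC_iw * D_iw / D_dw
EC_dw = 5 * 477 / 191
EC_dw = 2385 / 191

12.4869 dS/m


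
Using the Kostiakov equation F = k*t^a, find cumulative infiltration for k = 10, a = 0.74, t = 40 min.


F = k * t^a = 10 * 40^0.74
F = 10 * 15.329373

153.2937 mm


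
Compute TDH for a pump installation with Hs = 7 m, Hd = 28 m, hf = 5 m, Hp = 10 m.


TDH = Hs + Hd + hf + Hp = 7 + 28 + 5 + 10 = 50

50 m


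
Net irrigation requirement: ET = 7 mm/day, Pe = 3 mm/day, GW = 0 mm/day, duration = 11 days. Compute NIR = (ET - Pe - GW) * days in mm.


Daily deficit = ET - Pe - GW = 7 - 3 - 0 = 4 mm/day
NIR = 4 * 11 = 44 mm

44.0000 mm


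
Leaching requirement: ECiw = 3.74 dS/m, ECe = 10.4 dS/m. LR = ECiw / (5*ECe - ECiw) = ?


LR = ECiw / (5*ECe - ECiw)
LR = 3.74 / (5*10.4 - 3.74)
LR = 3.74 / 48.2600

0.0775


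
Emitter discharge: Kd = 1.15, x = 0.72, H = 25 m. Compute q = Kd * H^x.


q = Kd * H^x = 1.15 * 25^0.72 = 1.15 * 10.151186

11.6739 L/h


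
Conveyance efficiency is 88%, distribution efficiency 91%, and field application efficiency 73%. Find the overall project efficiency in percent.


Ec = 0.88, Eb = 0.91, Ea = 0.73
E = 0.88 * 0.91 * 0.73 * 100 = 58.4584%

58.4584 %


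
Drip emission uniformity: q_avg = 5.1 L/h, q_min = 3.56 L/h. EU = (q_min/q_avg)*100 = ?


EU = (q_min/q_avg)*100 = (3.56/5.1)*100 = 69.8039%

69.8039 %


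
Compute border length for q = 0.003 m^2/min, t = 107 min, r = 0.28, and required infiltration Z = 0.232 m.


L = q*t/((1+r)*Z)
L = 0.003*107/((1+0.28)*0.232)
L = 0.321/0.29696

1.0810 m


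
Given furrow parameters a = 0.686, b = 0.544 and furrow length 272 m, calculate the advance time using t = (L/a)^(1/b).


t = (L/a)^(1/b)
t = (272/0.686)^(1/0.544)
t = 396.501458^(1/0.544)

59729.0041 min


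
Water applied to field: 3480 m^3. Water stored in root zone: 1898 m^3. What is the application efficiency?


Ea = V_root / V_field * 100 = 1898 / 3480 * 100 = 54.5402%

54.5402 %


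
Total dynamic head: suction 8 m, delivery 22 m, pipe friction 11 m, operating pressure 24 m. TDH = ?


TDH = Hs + Hd + hf + Hp = 8 + 22 + 11 + 24 = 65

65 m


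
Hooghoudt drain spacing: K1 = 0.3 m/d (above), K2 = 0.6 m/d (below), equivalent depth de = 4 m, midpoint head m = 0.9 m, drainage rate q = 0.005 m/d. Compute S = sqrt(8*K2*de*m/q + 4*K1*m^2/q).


S^2 = 8*K2*de*m/q + 4*K1*m^2/q
S^2 = 8*0.6*4*0.9/0.005 + 4*0.3*0.9^2/0.005
S = sqrt(3650.4000)

60.4185 m


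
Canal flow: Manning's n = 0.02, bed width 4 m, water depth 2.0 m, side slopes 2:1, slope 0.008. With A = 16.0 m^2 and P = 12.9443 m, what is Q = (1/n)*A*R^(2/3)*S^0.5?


R = A/P = 16.0/12.9443 = 1.236065
Q = (1/0.02) * 16.0 * 1.236065^(2/3) * 0.008^0.5

82.4130 m^3/s


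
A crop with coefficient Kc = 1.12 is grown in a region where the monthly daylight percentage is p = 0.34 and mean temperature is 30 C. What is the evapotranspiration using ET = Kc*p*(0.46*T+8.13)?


ET = Kc * p * (0.46*T + 8.13)
ET = 1.12 * 0.34 * (0.46*30 + 8.13)
ET = 1.12 * 0.34 * 21.9300

8.3509 mm/day


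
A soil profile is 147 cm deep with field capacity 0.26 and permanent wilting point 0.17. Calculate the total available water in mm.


AWC = (FC - PWP) * d * 10
AWC = (0.26 - 0.17) * 147 * 10
AWC = 0.0900 * 147 * 10

132.3000 mm


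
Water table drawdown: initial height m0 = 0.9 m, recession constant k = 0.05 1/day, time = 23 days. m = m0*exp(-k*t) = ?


m = m0 * exp(-k*t)
m = 0.9 * exp(-0.05 * 23)
m = 0.9 * exp(-1.1500)

0.2850 m


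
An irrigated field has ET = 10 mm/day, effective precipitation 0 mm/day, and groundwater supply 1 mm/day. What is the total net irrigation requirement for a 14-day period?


Daily deficit = ET - Pe - GW = 10 - 0 - 1 = 9 mm/day
NIR = 9 * 14 = 126 mm

126.0000 mm


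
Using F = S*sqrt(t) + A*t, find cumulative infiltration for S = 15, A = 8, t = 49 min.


F = S*sqrt(t) + A*t
F = 15*sqrt(49) + 8*49
F = 15*7.000000 + 392

497.0000 mm


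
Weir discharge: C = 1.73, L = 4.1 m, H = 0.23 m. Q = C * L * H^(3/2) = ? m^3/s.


Q = C * L * H^(3/2) = 1.73 * 4.1 * 0.23^1.5 = 1.73 * 4.1 * 0.110304

0.7824 m^3/s


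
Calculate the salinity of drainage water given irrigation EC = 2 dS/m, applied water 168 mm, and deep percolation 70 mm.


EC_dw = EC_iw * D_iw / D_dw
EC_dw = 2 * 168 / 70
EC_dw = 336 / 70

4.8000 dS/m


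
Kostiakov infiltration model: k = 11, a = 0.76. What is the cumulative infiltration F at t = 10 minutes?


F = k * t^a = 11 * 10^0.76
F = 11 * 5.754399

63.2984 mm


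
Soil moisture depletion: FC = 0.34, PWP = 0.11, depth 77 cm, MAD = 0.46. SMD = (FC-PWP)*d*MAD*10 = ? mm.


SMD = (FC - PWP) * d * MAD * 10
SMD = (0.34 - 0.11) * 77 * 0.46 * 10
SMD = 0.2300 * 77 * 0.46 * 10

81.4660 mm


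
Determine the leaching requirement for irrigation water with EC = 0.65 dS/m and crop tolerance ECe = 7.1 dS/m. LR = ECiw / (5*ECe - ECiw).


LR = ECiw / (5*ECe - ECiw)
LR = 0.65 / (5*7.1 - 0.65)
LR = 0.65 / 34.8500

0.0187


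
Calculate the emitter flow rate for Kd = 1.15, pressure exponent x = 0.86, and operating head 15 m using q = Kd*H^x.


q = Kd * H^x = 1.15 * 15^0.86 = 1.15 * 10.266880

11.8069 L/h


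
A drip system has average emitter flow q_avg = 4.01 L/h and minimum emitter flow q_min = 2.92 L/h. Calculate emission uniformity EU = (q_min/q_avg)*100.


EU = (q_min/q_avg)*100 = (2.92/4.01)*100 = 72.8180%

72.8180 %


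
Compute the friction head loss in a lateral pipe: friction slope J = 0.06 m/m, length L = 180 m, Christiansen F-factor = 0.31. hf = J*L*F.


hf = J * L * F = 0.06 * 180 * 0.31 = 3.3480 m

3.3480 m


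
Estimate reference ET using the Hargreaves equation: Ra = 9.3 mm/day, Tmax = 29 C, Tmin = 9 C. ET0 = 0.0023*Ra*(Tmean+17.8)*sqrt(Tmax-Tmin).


Tmean = (Tmax + Tmin)/2 = (29 + 9)/2 = 19.0
ET0 = 0.0023 * 9.3 * (19.0 + 17.8) * sqrt(29 - 9)
ET0 = 0.0023 * 9.3 * 36.8 * 4.472136

3.5203 mm/day


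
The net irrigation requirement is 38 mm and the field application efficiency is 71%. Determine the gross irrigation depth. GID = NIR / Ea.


Ea = 71% = 0.71
GID = NIR / Ea = 38 / 0.71 = 53.5211 mm

53.5211 mm


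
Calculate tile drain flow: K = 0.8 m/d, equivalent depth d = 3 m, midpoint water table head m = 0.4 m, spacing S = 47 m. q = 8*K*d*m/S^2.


q = 8*K*d*m/S^2
q = 8*0.8*3*0.4/47^2
q = 7.6800 / 2209

0.0035 m/d


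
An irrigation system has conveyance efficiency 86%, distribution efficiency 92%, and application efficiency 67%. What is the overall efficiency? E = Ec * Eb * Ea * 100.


Ec = 0.86, Eb = 0.92, Ea = 0.67
E = 0.86 * 0.92 * 0.67 * 100 = 53.0104%

53.0104 %


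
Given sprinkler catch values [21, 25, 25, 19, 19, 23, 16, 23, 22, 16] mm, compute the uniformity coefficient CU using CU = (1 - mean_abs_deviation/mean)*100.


mean = 20.900000 mm
MAD = 2.720000 mm
CU = (1 - 2.720000/20.900000)*100

86.9856 %


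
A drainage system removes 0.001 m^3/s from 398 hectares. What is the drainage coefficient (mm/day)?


DC = Q * 86400 / (A * 10000) * 1000
DC = 0.001 * 86400 / (398 * 10000) * 1000
DC = 86400.0000 / 3980000

0.0217 mm/day


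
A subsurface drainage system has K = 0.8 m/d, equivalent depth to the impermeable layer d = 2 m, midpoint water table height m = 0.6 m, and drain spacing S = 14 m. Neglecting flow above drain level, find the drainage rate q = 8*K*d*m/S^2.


q = 8*K*d*m/S^2
q = 8*0.8*2*0.6/14^2
q = 7.6800 / 196

0.0392 m/d


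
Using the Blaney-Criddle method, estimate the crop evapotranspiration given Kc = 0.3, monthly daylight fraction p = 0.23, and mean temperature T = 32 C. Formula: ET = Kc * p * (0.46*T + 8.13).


ET = Kc * p * (0.46*T + 8.13)
ET = 0.3 * 0.23 * (0.46*32 + 8.13)
ET = 0.3 * 0.23 * 22.8500

1.5767 mm/day


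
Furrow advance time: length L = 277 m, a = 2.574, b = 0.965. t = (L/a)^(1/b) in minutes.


t = (L/a)^(1/b)
t = (277/2.574)^(1/0.965)
t = 107.614608^(1/0.965)

127.5164 min


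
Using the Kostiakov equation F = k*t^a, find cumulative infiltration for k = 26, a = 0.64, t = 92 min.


F = k * t^a = 26 * 92^0.64
F = 26 * 18.064428

469.6751 mm


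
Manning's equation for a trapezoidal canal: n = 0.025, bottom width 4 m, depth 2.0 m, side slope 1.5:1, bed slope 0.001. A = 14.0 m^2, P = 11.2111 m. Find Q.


R = A/P = 14.0/11.2111 = 1.248762
Q = (1/0.025) * 14.0 * 1.248762^(2/3) * 0.001^0.5

20.5356 m^3/s


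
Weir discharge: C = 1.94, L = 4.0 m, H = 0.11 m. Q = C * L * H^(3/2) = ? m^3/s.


Q = C * L * H^(3/2) = 1.94 * 4.0 * 0.11^1.5 = 1.94 * 4.0 * 0.036483

0.2831 m^3/s


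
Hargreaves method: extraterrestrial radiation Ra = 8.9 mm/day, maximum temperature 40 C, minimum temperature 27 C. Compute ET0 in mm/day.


Tmean = (Tmax + Tmin)/2 = (40 + 27)/2 = 33.5
ET0 = 0.0023 * 8.9 * (33.5 + 17.8) * sqrt(40 - 27)
ET0 = 0.0023 * 8.9 * 51.3 * 3.605551

3.7862 mm/day


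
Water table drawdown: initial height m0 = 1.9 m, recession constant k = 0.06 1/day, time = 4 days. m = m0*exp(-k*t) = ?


m = m0 * exp(-k*t)
m = 1.9 * exp(-0.06 * 4)
m = 1.9 * exp(-0.2400)

1.4946 m


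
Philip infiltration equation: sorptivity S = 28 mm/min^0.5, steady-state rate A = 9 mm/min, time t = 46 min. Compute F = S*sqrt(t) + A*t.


F = S*sqrt(t) + A*t
F = 28*sqrt(46) + 9*46
F = 28*6.782330 + 414

603.9052 mm


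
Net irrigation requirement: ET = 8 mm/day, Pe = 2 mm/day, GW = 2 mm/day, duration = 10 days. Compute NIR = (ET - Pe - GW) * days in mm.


Daily deficit = ET - Pe - GW = 8 - 2 - 2 = 4 mm/day
NIR = 4 * 10 = 40 mm

40.0000 mm


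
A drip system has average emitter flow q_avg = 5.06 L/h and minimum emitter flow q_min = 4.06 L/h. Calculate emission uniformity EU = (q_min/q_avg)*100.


EU = (q_min/q_avg)*100 = (4.06/5.06)*100 = 80.2372%

80.2372 %


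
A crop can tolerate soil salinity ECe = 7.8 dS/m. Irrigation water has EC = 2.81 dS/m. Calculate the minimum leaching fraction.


LR = ECiw / (5*ECe - ECiw)
LR = 2.81 / (5*7.8 - 2.81)
LR = 2.81 / 36.1900

0.0776


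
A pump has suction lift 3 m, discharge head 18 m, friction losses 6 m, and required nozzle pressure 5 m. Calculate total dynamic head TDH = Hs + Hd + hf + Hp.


TDH = Hs + Hd + hf + Hp = 3 + 18 + 6 + 5 = 32

32 m


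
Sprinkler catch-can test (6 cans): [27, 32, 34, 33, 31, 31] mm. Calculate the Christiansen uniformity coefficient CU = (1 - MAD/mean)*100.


mean = 31.333333 mm
MAD = 1.666667 mm
CU = (1 - 1.666667/31.333333)*100

94.6808 %


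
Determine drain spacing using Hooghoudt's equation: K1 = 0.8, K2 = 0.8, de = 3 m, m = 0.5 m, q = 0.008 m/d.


S^2 = 8*K2*de*m/q + 4*K1*m^2/q
S^2 = 8*0.8*3*0.5/0.008 + 4*0.8*0.5^2/0.008
S = sqrt(1300.0000)

36.0555 m


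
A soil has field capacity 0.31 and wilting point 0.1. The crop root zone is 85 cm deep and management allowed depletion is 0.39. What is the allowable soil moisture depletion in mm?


SMD = (FC - PWP) * d * MAD * 10
SMD = (0.31 - 0.1) * 85 * 0.39 * 10
SMD = 0.2100 * 85 * 0.39 * 10

69.6150 mm


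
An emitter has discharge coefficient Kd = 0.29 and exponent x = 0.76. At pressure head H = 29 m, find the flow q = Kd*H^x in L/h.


q = Kd * H^x = 0.29 * 29^0.76 = 0.29 * 12.924760

3.7482 L/h


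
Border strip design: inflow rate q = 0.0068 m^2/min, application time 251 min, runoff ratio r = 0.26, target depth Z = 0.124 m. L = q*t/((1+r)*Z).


L = q*t/((1+r)*Z)
L = 0.0068*251/((1+0.26)*0.124)
L = 1.7068/0.15624

10.9242 m


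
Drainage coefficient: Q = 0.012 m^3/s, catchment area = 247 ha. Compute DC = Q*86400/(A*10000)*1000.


DC = Q * 86400 / (A * 10000) * 1000
DC = 0.012 * 86400 / (247 * 10000) * 1000
DC = 1036800.0000 / 2470000

0.4198 mm/day


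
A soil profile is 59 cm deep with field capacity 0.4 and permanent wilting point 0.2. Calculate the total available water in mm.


AWC = (FC - PWP) * d * 10
AWC = (0.4 - 0.2) * 59 * 10
AWC = 0.2000 * 59 * 10

118.0000 mm


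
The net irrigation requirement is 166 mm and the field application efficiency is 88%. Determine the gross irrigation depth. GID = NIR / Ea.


Ea = 88% = 0.88
GID = NIR / Ea = 166 / 0.88 = 188.6364 mm

188.6364 mm


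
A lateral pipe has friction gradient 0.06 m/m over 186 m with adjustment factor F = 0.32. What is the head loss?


hf = J * L * F = 0.06 * 186 * 0.32 = 3.5712 m

3.5712 m


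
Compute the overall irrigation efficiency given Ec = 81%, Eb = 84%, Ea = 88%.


Ec = 0.81, Eb = 0.84, Ea = 0.88
E = 0.81 * 0.84 * 0.88 * 100 = 59.8752%

59.8752 %


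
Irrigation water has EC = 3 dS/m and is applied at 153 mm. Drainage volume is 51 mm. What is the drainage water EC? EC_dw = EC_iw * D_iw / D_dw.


EC_dw = EC_iw * D_iw / D_dw
EC_dw = 3 * 153 / 51
EC_dw = 459 / 51

9.0000 dS/m


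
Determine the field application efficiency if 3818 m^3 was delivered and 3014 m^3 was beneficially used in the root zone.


Ea = V_root / V_field * 100 = 3014 / 3818 * 100 = 78.9419%

78.9419 %


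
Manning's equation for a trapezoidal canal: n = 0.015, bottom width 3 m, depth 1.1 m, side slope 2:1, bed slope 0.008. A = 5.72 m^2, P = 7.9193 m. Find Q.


R = A/P = 5.72/7.9193 = 0.722286
Q = (1/0.015) * 5.72 * 0.722286^(2/3) * 0.008^0.5

27.4572 m^3/s


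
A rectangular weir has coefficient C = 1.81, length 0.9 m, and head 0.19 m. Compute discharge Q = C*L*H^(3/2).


Q = C * L * H^(3/2) = 1.81 * 0.9 * 0.19^1.5 = 1.81 * 0.9 * 0.082819

0.1349 m^3/s


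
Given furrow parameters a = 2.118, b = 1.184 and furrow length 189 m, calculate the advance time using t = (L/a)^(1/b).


t = (L/a)^(1/b)
t = (189/2.118)^(1/1.184)
t = 89.235127^(1/1.184)

44.4030 min


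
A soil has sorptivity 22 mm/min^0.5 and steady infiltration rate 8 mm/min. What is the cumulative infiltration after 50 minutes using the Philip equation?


F = S*sqrt(t) + A*t
F = 22*sqrt(50) + 8*50
F = 22*7.071068 + 400

555.5635 mm


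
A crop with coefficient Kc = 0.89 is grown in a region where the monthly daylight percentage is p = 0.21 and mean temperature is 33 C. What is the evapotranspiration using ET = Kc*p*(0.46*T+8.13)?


ET = Kc * p * (0.46*T + 8.13)
ET = 0.89 * 0.21 * (0.46*33 + 8.13)
ET = 0.89 * 0.21 * 23.3100

4.3566 mm/day


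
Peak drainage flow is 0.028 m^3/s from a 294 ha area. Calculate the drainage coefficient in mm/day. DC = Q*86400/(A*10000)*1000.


DC = Q * 86400 / (A * 10000) * 1000
DC = 0.028 * 86400 / (294 * 10000) * 1000
DC = 2419200.0000 / 2940000

0.8229 mm/day


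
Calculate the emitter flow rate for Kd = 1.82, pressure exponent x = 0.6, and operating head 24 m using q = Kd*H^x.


q = Kd * H^x = 1.82 * 24^0.6 = 1.82 * 6.731731

12.2518 L/h


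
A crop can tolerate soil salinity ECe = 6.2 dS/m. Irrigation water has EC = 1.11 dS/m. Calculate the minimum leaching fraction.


LR = ECiw / (5*ECe - ECiw)
LR = 1.11 / (5*6.2 - 1.11)
LR = 1.11 / 29.8900

0.0371


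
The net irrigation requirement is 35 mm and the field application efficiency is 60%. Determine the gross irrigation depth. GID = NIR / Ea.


Ea = 60% = 0.6
GID = NIR / Ea = 35 / 0.6 = 58.3333 mm

58.3333 mm


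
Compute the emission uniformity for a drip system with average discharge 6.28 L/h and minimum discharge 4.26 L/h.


EU = (q_min/q_avg)*100 = (4.26/6.28)*100 = 67.8344%

67.8344 %


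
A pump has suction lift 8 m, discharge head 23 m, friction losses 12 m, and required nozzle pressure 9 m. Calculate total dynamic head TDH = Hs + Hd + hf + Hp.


TDH = Hs + Hd + hf + Hp = 8 + 23 + 12 + 9 = 52

52 m


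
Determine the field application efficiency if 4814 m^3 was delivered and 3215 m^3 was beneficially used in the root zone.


Ea = V_root / V_field * 100 = 3215 / 4814 * 100 = 66.7844%

66.7844 %


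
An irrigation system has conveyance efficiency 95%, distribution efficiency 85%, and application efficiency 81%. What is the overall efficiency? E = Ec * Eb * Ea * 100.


Ec = 0.95, Eb = 0.85, Ea = 0.81
E = 0.95 * 0.85 * 0.81 * 100 = 65.4075%

65.4075 %


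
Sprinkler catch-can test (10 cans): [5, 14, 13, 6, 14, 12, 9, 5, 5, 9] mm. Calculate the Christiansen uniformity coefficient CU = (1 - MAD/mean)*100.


mean = 9.200000 mm
MAD = 3.240000 mm
CU = (1 - 3.240000/9.200000)*100

64.7826 %


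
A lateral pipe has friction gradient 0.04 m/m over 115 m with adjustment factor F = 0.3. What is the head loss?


hf = J * L * F = 0.04 * 115 * 0.3 = 1.3800 m

1.3800 m


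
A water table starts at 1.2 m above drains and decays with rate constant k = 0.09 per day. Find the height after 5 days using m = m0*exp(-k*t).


m = m0 * exp(-k*t)
m = 1.2 * exp(-0.09 * 5)
m = 1.2 * exp(-0.4500)

0.7652 m


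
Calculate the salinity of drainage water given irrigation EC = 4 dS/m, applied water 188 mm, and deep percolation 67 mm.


EC_dw = EC_iw * D_iw / D_dw
EC_dw = 4 * 188 / 67
EC_dw = 752 / 67

11.2239 dS/m


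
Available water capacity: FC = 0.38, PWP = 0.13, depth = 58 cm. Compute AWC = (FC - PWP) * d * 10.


AWC = (FC - PWP) * d * 10
AWC = (0.38 - 0.13) * 58 * 10
AWC = 0.2500 * 58 * 10

145.0000 mm


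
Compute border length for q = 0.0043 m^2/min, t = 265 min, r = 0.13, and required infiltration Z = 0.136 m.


L = q*t/((1+r)*Z)
L = 0.0043*265/((1+0.13)*0.136)
L = 1.1395/0.15368

7.4148 m


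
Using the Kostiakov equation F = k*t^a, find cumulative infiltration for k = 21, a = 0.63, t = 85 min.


F = k * t^a = 21 * 85^0.63
F = 21 * 16.426080

344.9477 mm


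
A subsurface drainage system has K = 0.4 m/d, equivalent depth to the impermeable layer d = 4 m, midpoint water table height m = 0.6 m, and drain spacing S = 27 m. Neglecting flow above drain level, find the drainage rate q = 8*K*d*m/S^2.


q = 8*K*d*m/S^2
q = 8*0.4*4*0.6/27^2
q = 7.6800 / 729

0.0105 m/d


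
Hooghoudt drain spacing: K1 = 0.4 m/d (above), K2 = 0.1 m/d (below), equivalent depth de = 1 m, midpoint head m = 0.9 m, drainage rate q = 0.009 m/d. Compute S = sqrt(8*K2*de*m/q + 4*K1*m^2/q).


S^2 = 8*K2*de*m/q + 4*K1*m^2/q
S^2 = 8*0.1*1*0.9/0.009 + 4*0.4*0.9^2/0.009
S = sqrt(224.0000)

14.9666 m


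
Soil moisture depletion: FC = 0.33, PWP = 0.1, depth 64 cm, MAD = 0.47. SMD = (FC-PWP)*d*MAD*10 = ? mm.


SMD = (FC - PWP) * d * MAD * 10
SMD = (0.33 - 0.1) * 64 * 0.47 * 10
SMD = 0.2300 * 64 * 0.47 * 10

69.1840 mm


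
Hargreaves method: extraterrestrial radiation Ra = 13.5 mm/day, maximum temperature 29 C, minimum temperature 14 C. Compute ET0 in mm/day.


Tmean = (Tmax + Tmin)/2 = (29 + 14)/2 = 21.5
ET0 = 0.0023 * 13.5 * (21.5 + 17.8) * sqrt(29 - 14)
ET0 = 0.0023 * 13.5 * 39.3 * 3.872983

4.7261 mm/day


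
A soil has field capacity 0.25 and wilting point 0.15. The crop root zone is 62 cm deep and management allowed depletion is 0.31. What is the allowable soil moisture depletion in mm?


SMD = (FC - PWP) * d * MAD * 10
SMD = (0.25 - 0.15) * 62 * 0.31 * 10
SMD = 0.1000 * 62 * 0.31 * 10

19.2200 mm


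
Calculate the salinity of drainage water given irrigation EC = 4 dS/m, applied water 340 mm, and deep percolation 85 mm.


EC_dw = EC_iw * D_iw / D_dw
EC_dw = 4 * 340 / 85
EC_dw = 1360 / 85

16.0000 dS/m


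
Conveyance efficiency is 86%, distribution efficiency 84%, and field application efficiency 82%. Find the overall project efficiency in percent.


Ec = 0.86, Eb = 0.84, Ea = 0.82
E = 0.86 * 0.84 * 0.82 * 100 = 59.2368%

59.2368 %


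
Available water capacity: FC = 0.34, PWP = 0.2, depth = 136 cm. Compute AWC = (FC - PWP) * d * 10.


AWC = (FC - PWP) * d * 10
AWC = (0.34 - 0.2) * 136 * 10
AWC = 0.1400 * 136 * 10

190.4000 mm


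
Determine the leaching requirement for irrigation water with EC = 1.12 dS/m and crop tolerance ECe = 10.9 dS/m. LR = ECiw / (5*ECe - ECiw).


LR = ECiw / (5*ECe - ECiw)
LR = 1.12 / (5*10.9 - 1.12)
LR = 1.12 / 53.3800

0.0210


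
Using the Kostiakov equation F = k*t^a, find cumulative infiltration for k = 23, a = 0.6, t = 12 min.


F = k * t^a = 23 * 12^0.6
F = 23 * 4.441286

102.1496 mm


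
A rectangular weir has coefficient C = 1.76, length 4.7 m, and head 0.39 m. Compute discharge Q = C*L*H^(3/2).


Q = C * L * H^(3/2) = 1.76 * 4.7 * 0.39^1.5 = 1.76 * 4.7 * 0.243555

2.0147 m^3/s


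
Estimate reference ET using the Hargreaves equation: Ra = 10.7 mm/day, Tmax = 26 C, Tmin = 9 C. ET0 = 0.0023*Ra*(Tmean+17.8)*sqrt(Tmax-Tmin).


Tmean = (Tmax + Tmin)/2 = (26 + 9)/2 = 17.5
ET0 = 0.0023 * 10.7 * (17.5 + 17.8) * sqrt(26 - 9)
ET0 = 0.0023 * 10.7 * 35.3 * 4.123106

3.5819 mm/day


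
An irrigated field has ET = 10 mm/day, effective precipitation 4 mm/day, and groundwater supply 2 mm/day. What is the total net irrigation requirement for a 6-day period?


Daily deficit = ET - Pe - GW = 10 - 4 - 2 = 4 mm/day
NIR = 4 * 6 = 24 mm

24.0000 mm


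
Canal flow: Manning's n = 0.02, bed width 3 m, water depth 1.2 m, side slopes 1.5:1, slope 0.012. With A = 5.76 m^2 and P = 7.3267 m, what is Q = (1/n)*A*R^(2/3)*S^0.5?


R = A/P = 5.76/7.3267 = 0.786166
Q = (1/0.02) * 5.76 * 0.786166^(2/3) * 0.012^0.5

26.8736 m^3/s


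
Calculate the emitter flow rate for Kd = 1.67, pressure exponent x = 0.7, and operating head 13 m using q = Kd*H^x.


q = Kd * H^x = 1.67 * 13^0.7 = 1.67 * 6.022272

10.0572 L/h


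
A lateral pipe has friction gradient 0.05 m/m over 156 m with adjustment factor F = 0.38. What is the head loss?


hf = J * L * F = 0.05 * 156 * 0.38 = 2.9640 m

2.9640 m


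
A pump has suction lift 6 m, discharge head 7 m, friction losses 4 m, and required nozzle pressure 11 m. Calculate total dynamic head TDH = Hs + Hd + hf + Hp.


TDH = Hs + Hd + hf + Hp = 6 + 7 + 4 + 11 = 28

28 m


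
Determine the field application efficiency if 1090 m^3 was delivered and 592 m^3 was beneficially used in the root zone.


Ea = V_root / V_field * 100 = 592 / 1090 * 100 = 54.3119%

54.3119 %


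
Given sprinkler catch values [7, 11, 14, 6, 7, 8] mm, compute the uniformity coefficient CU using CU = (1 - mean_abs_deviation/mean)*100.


mean = 8.833333 mm
MAD = 2.444444 mm
CU = (1 - 2.444444/8.833333)*100

72.3270 %


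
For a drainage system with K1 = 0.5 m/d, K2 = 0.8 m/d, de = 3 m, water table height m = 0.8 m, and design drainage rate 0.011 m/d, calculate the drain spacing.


S^2 = 8*K2*de*m/q + 4*K1*m^2/q
S^2 = 8*0.8*3*0.8/0.011 + 4*0.5*0.8^2/0.011
S = sqrt(1512.7273)

38.8938 m


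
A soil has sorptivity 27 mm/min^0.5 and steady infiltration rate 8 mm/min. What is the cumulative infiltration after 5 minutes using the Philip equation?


F = S*sqrt(t) + A*t
F = 27*sqrt(5) + 8*5
F = 27*2.236068 + 40

100.3738 mm


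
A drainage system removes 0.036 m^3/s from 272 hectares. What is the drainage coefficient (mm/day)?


DC = Q * 86400 / (A * 10000) * 1000
DC = 0.036 * 86400 / (272 * 10000) * 1000
DC = 3110400.0000 / 2720000

1.1435 mm/day


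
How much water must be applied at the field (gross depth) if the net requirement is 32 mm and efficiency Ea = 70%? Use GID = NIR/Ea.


Ea = 70% = 0.7
GID = NIR / Ea = 32 / 0.7 = 45.7143 mm

45.7143 mm


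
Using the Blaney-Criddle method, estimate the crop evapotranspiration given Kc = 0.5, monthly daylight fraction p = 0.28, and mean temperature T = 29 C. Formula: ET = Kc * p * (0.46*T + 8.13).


ET = Kc * p * (0.46*T + 8.13)
ET = 0.5 * 0.28 * (0.46*29 + 8.13)
ET = 0.5 * 0.28 * 21.4700

3.0058 mm/day


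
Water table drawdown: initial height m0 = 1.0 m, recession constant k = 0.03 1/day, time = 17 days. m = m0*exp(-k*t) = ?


m = m0 * exp(-k*t)
m = 1.0 * exp(-0.03 * 17)
m = 1.0 * exp(-0.5100)

0.6005 m


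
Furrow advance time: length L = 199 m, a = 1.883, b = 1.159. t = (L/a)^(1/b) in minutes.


t = (L/a)^(1/b)
t = (199/1.883)^(1/1.159)
t = 105.682422^(1/1.159)

55.7616 min


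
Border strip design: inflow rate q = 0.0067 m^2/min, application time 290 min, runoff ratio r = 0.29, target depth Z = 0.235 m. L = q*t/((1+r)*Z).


L = q*t/((1+r)*Z)
L = 0.0067*290/((1+0.29)*0.235)
L = 1.943/0.30315

6.4094 m


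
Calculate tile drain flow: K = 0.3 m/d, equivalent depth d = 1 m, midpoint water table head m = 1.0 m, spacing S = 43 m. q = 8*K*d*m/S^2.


q = 8*K*d*m/S^2
q = 8*0.3*1*1.0/43^2
q = 2.4000 / 1849

0.0013 m/d


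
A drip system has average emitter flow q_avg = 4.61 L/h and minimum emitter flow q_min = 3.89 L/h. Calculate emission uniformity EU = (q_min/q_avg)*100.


EU = (q_min/q_avg)*100 = (3.89/4.61)*100 = 84.3818%

84.3818 %


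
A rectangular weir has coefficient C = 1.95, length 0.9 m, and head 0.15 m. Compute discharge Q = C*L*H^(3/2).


Q = C * L * H^(3/2) = 1.95 * 0.9 * 0.15^1.5 = 1.95 * 0.9 * 0.058095

0.1020 m^3/s


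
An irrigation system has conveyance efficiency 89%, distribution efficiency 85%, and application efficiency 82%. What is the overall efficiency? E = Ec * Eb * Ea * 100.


Ec = 0.89, Eb = 0.85, Ea = 0.82
E = 0.89 * 0.85 * 0.82 * 100 = 62.0330%

62.0330 %
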